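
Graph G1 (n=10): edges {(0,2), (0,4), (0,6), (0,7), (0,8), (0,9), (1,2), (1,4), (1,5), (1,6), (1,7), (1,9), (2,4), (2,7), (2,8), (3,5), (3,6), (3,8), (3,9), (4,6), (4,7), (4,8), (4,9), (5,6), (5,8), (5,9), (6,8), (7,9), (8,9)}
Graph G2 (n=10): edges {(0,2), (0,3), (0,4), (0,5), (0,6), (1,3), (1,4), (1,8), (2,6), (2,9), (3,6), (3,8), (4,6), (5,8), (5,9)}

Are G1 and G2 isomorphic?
No, not isomorphic

The graphs are NOT isomorphic.

Counting triangles (3-cliques): G1 has 30, G2 has 4.
Triangle count is an isomorphism invariant, so differing triangle counts rule out isomorphism.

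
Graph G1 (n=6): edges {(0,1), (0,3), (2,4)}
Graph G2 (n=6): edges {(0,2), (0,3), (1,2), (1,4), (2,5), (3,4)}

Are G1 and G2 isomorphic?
No, not isomorphic

The graphs are NOT isomorphic.

Degrees in G1: deg(0)=2, deg(1)=1, deg(2)=1, deg(3)=1, deg(4)=1, deg(5)=0.
Sorted degree sequence of G1: [2, 1, 1, 1, 1, 0].
Degrees in G2: deg(0)=2, deg(1)=2, deg(2)=3, deg(3)=2, deg(4)=2, deg(5)=1.
Sorted degree sequence of G2: [3, 2, 2, 2, 2, 1].
The (sorted) degree sequence is an isomorphism invariant, so since G1 and G2 have different degree sequences they cannot be isomorphic.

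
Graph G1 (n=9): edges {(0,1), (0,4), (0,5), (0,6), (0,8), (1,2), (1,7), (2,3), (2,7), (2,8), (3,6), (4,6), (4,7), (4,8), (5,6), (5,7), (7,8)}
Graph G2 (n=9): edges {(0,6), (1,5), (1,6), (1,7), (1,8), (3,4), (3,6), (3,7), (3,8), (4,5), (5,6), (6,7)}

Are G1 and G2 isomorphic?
No, not isomorphic

The graphs are NOT isomorphic.

Connected components of G1: 1 component(s) with vertex sets [[0, 1, 2, 3, 4, 5, 6, 7, 8]], sizes [9].
Connected components of G2: 2 component(s) with vertex sets [[2], [0, 1, 3, 4, 5, 6, 7, 8]], sizes [1, 8].
The number of connected components (and the multiset of component sizes) is an isomorphism invariant — an isomorphism maps each component of G1 bijectively onto a component of G2. Since G1 has 1 component(s) and G2 has 2, they cannot be isomorphic.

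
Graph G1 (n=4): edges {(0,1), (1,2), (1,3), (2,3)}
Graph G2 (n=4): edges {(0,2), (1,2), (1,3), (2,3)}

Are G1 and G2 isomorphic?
Yes, isomorphic

The graphs are isomorphic.
One valid mapping φ: V(G1) → V(G2): 0→0, 1→2, 2→1, 3→3

Verify φ preserves adjacency — for each edge of G1, its image is an edge of G2:
  (0,1) → (φ(0),φ(1)) = (0,2) ∈ E(G2) ✓
  (1,2) → (φ(1),φ(2)) = (1,2) ∈ E(G2) ✓
  (1,3) → (φ(1),φ(3)) = (2,3) ∈ E(G2) ✓
  (2,3) → (φ(2),φ(3)) = (1,3) ∈ E(G2) ✓
All 4 edges of G1 map to edges of G2, and |E(G1)| = |E(G2)| = 4, so φ is a bijection on edges as well as vertices. Hence G1 ≅ G2.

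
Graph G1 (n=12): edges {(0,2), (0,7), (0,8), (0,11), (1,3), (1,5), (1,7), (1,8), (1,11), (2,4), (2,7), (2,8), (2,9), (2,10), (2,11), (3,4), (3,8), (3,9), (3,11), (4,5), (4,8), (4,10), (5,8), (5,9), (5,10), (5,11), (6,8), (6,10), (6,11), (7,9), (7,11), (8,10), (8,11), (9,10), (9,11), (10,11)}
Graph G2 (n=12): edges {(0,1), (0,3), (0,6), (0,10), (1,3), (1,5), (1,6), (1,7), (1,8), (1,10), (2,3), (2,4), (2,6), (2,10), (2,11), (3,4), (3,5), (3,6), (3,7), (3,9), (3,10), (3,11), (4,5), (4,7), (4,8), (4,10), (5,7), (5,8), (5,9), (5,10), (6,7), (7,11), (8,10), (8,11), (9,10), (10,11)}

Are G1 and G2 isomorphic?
Yes, isomorphic

The graphs are isomorphic.
One valid mapping φ: V(G1) → V(G2): 0→0, 1→2, 2→1, 3→11, 4→8, 5→4, 6→9, 7→6, 8→10, 9→7, 10→5, 11→3

Verify φ preserves adjacency — for each edge of G1, its image is an edge of G2:
  (0,2) → (φ(0),φ(2)) = (0,1) ∈ E(G2) ✓
  (0,7) → (φ(0),φ(7)) = (0,6) ∈ E(G2) ✓
  (0,8) → (φ(0),φ(8)) = (0,10) ∈ E(G2) ✓
  (0,11) → (φ(0),φ(11)) = (0,3) ∈ E(G2) ✓
  (1,3) → (φ(1),φ(3)) = (2,11) ∈ E(G2) ✓
  (1,5) → (φ(1),φ(5)) = (2,4) ∈ E(G2) ✓
  (1,7) → (φ(1),φ(7)) = (2,6) ∈ E(G2) ✓
  (1,8) → (φ(1),φ(8)) = (2,10) ∈ E(G2) ✓
  (1,11) → (φ(1),φ(11)) = (2,3) ∈ E(G2) ✓
  (2,4) → (φ(2),φ(4)) = (1,8) ∈ E(G2) ✓
  (2,7) → (φ(2),φ(7)) = (1,6) ∈ E(G2) ✓
  (2,8) → (φ(2),φ(8)) = (1,10) ∈ E(G2) ✓
  (2,9) → (φ(2),φ(9)) = (1,7) ∈ E(G2) ✓
  (2,10) → (φ(2),φ(10)) = (1,5) ∈ E(G2) ✓
  (2,11) → (φ(2),φ(11)) = (1,3) ∈ E(G2) ✓
  (3,4) → (φ(3),φ(4)) = (8,11) ∈ E(G2) ✓
  (3,8) → (φ(3),φ(8)) = (10,11) ∈ E(G2) ✓
  (3,9) → (φ(3),φ(9)) = (7,11) ∈ E(G2) ✓
  (3,11) → (φ(3),φ(11)) = (3,11) ∈ E(G2) ✓
  (4,5) → (φ(4),φ(5)) = (4,8) ∈ E(G2) ✓
  (4,8) → (φ(4),φ(8)) = (8,10) ∈ E(G2) ✓
  (4,10) → (φ(4),φ(10)) = (5,8) ∈ E(G2) ✓
  (5,8) → (φ(5),φ(8)) = (4,10) ∈ E(G2) ✓
  (5,9) → (φ(5),φ(9)) = (4,7) ∈ E(G2) ✓
  (5,10) → (φ(5),φ(10)) = (4,5) ∈ E(G2) ✓
  (5,11) → (φ(5),φ(11)) = (3,4) ∈ E(G2) ✓
  (6,8) → (φ(6),φ(8)) = (9,10) ∈ E(G2) ✓
  (6,10) → (φ(6),φ(10)) = (5,9) ∈ E(G2) ✓
  (6,11) → (φ(6),φ(11)) = (3,9) ∈ E(G2) ✓
  (7,9) → (φ(7),φ(9)) = (6,7) ∈ E(G2) ✓
  (7,11) → (φ(7),φ(11)) = (3,6) ∈ E(G2) ✓
  (8,10) → (φ(8),φ(10)) = (5,10) ∈ E(G2) ✓
  (8,11) → (φ(8),φ(11)) = (3,10) ∈ E(G2) ✓
  (9,10) → (φ(9),φ(10)) = (5,7) ∈ E(G2) ✓
  (9,11) → (φ(9),φ(11)) = (3,7) ∈ E(G2) ✓
  (10,11) → (φ(10),φ(11)) = (3,5) ∈ E(G2) ✓
All 36 edges of G1 map to edges of G2, and |E(G1)| = |E(G2)| = 36, so φ is a bijection on edges as well as vertices. Hence G1 ≅ G2.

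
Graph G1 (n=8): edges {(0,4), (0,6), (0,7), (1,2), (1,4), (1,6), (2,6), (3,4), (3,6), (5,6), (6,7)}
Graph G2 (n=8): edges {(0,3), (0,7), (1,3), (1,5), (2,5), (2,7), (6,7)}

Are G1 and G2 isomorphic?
No, not isomorphic

The graphs are NOT isomorphic.

Connected components of G1: 1 component(s) with vertex sets [[0, 1, 2, 3, 4, 5, 6, 7]], sizes [8].
Connected components of G2: 2 component(s) with vertex sets [[4], [0, 1, 2, 3, 5, 6, 7]], sizes [1, 7].
The number of connected components (and the multiset of component sizes) is an isomorphism invariant — an isomorphism maps each component of G1 bijectively onto a component of G2. Since G1 has 1 component(s) and G2 has 2, they cannot be isomorphic.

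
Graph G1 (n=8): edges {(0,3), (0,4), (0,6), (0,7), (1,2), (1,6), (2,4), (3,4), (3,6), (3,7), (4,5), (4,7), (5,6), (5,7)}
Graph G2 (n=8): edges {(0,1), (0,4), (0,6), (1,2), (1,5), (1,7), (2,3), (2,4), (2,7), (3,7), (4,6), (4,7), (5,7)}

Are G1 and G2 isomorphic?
No, not isomorphic

The graphs are NOT isomorphic.

Counting triangles (3-cliques): G1 has 6, G2 has 5.
Triangle count is an isomorphism invariant, so differing triangle counts rule out isomorphism.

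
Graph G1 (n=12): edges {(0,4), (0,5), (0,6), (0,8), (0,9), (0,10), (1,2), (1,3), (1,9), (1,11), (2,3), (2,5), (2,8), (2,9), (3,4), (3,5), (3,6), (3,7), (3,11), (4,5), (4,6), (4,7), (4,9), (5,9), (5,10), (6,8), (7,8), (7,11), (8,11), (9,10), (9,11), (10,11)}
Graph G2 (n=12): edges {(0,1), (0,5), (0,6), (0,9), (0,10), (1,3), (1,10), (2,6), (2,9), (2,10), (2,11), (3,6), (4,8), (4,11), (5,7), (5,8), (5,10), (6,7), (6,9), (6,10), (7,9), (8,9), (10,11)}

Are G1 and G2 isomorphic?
No, not isomorphic

The graphs are NOT isomorphic.

Counting triangles (3-cliques): G1 has 21, G2 has 8.
Triangle count is an isomorphism invariant, so differing triangle counts rule out isomorphism.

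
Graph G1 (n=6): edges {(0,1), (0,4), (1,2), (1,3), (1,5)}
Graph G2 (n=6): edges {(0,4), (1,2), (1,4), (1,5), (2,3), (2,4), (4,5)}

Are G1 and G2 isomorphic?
No, not isomorphic

The graphs are NOT isomorphic.

Counting triangles (3-cliques): G1 has 0, G2 has 2.
Triangle count is an isomorphism invariant, so differing triangle counts rule out isomorphism.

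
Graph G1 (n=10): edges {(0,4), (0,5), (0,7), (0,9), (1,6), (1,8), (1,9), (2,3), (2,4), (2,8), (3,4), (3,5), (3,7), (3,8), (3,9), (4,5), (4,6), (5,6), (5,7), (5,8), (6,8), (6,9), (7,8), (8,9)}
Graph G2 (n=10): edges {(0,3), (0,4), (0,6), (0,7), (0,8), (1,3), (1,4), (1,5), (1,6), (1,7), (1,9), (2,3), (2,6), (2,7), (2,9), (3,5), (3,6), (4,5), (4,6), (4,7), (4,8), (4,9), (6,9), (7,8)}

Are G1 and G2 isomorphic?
Yes, isomorphic

The graphs are isomorphic.
One valid mapping φ: V(G1) → V(G2): 0→2, 1→8, 2→5, 3→1, 4→3, 5→6, 6→0, 7→9, 8→4, 9→7

Verify φ preserves adjacency — for each edge of G1, its image is an edge of G2:
  (0,4) → (φ(0),φ(4)) = (2,3) ∈ E(G2) ✓
  (0,5) → (φ(0),φ(5)) = (2,6) ∈ E(G2) ✓
  (0,7) → (φ(0),φ(7)) = (2,9) ∈ E(G2) ✓
  (0,9) → (φ(0),φ(9)) = (2,7) ∈ E(G2) ✓
  (1,6) → (φ(1),φ(6)) = (0,8) ∈ E(G2) ✓
  (1,8) → (φ(1),φ(8)) = (4,8) ∈ E(G2) ✓
  (1,9) → (φ(1),φ(9)) = (7,8) ∈ E(G2) ✓
  (2,3) → (φ(2),φ(3)) = (1,5) ∈ E(G2) ✓
  (2,4) → (φ(2),φ(4)) = (3,5) ∈ E(G2) ✓
  (2,8) → (φ(2),φ(8)) = (4,5) ∈ E(G2) ✓
  (3,4) → (φ(3),φ(4)) = (1,3) ∈ E(G2) ✓
  (3,5) → (φ(3),φ(5)) = (1,6) ∈ E(G2) ✓
  (3,7) → (φ(3),φ(7)) = (1,9) ∈ E(G2) ✓
  (3,8) → (φ(3),φ(8)) = (1,4) ∈ E(G2) ✓
  (3,9) → (φ(3),φ(9)) = (1,7) ∈ E(G2) ✓
  (4,5) → (φ(4),φ(5)) = (3,6) ∈ E(G2) ✓
  (4,6) → (φ(4),φ(6)) = (0,3) ∈ E(G2) ✓
  (5,6) → (φ(5),φ(6)) = (0,6) ∈ E(G2) ✓
  (5,7) → (φ(5),φ(7)) = (6,9) ∈ E(G2) ✓
  (5,8) → (φ(5),φ(8)) = (4,6) ∈ E(G2) ✓
  (6,8) → (φ(6),φ(8)) = (0,4) ∈ E(G2) ✓
  (6,9) → (φ(6),φ(9)) = (0,7) ∈ E(G2) ✓
  (7,8) → (φ(7),φ(8)) = (4,9) ∈ E(G2) ✓
  (8,9) → (φ(8),φ(9)) = (4,7) ∈ E(G2) ✓
All 24 edges of G1 map to edges of G2, and |E(G1)| = |E(G2)| = 24, so φ is a bijection on edges as well as vertices. Hence G1 ≅ G2.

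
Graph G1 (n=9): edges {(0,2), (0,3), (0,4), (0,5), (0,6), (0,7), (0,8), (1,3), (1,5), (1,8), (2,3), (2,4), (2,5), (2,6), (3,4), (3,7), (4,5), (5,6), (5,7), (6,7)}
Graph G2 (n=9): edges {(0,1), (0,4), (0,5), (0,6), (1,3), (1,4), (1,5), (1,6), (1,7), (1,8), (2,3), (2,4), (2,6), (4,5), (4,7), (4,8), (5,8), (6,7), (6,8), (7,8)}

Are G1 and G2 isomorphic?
Yes, isomorphic

The graphs are isomorphic.
One valid mapping φ: V(G1) → V(G2): 0→1, 1→2, 2→8, 3→6, 4→7, 5→4, 6→5, 7→0, 8→3

Verify φ preserves adjacency — for each edge of G1, its image is an edge of G2:
  (0,2) → (φ(0),φ(2)) = (1,8) ∈ E(G2) ✓
  (0,3) → (φ(0),φ(3)) = (1,6) ∈ E(G2) ✓
  (0,4) → (φ(0),φ(4)) = (1,7) ∈ E(G2) ✓
  (0,5) → (φ(0),φ(5)) = (1,4) ∈ E(G2) ✓
  (0,6) → (φ(0),φ(6)) = (1,5) ∈ E(G2) ✓
  (0,7) → (φ(0),φ(7)) = (0,1) ∈ E(G2) ✓
  (0,8) → (φ(0),φ(8)) = (1,3) ∈ E(G2) ✓
  (1,3) → (φ(1),φ(3)) = (2,6) ∈ E(G2) ✓
  (1,5) → (φ(1),φ(5)) = (2,4) ∈ E(G2) ✓
  (1,8) → (φ(1),φ(8)) = (2,3) ∈ E(G2) ✓
  (2,3) → (φ(2),φ(3)) = (6,8) ∈ E(G2) ✓
  (2,4) → (φ(2),φ(4)) = (7,8) ∈ E(G2) ✓
  (2,5) → (φ(2),φ(5)) = (4,8) ∈ E(G2) ✓
  (2,6) → (φ(2),φ(6)) = (5,8) ∈ E(G2) ✓
  (3,4) → (φ(3),φ(4)) = (6,7) ∈ E(G2) ✓
  (3,7) → (φ(3),φ(7)) = (0,6) ∈ E(G2) ✓
  (4,5) → (φ(4),φ(5)) = (4,7) ∈ E(G2) ✓
  (5,6) → (φ(5),φ(6)) = (4,5) ∈ E(G2) ✓
  (5,7) → (φ(5),φ(7)) = (0,4) ∈ E(G2) ✓
  (6,7) → (φ(6),φ(7)) = (0,5) ∈ E(G2) ✓
All 20 edges of G1 map to edges of G2, and |E(G1)| = |E(G2)| = 20, so φ is a bijection on edges as well as vertices. Hence G1 ≅ G2.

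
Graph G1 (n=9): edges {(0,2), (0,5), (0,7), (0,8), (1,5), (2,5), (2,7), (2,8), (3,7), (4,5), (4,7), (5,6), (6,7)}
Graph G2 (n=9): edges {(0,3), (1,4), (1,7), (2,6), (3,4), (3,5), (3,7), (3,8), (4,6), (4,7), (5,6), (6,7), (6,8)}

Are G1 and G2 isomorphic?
Yes, isomorphic

The graphs are isomorphic.
One valid mapping φ: V(G1) → V(G2): 0→7, 1→2, 2→4, 3→0, 4→8, 5→6, 6→5, 7→3, 8→1

Verify φ preserves adjacency — for each edge of G1, its image is an edge of G2:
  (0,2) → (φ(0),φ(2)) = (4,7) ∈ E(G2) ✓
  (0,5) → (φ(0),φ(5)) = (6,7) ∈ E(G2) ✓
  (0,7) → (φ(0),φ(7)) = (3,7) ∈ E(G2) ✓
  (0,8) → (φ(0),φ(8)) = (1,7) ∈ E(G2) ✓
  (1,5) → (φ(1),φ(5)) = (2,6) ∈ E(G2) ✓
  (2,5) → (φ(2),φ(5)) = (4,6) ∈ E(G2) ✓
  (2,7) → (φ(2),φ(7)) = (3,4) ∈ E(G2) ✓
  (2,8) → (φ(2),φ(8)) = (1,4) ∈ E(G2) ✓
  (3,7) → (φ(3),φ(7)) = (0,3) ∈ E(G2) ✓
  (4,5) → (φ(4),φ(5)) = (6,8) ∈ E(G2) ✓
  (4,7) → (φ(4),φ(7)) = (3,8) ∈ E(G2) ✓
  (5,6) → (φ(5),φ(6)) = (5,6) ∈ E(G2) ✓
  (6,7) → (φ(6),φ(7)) = (3,5) ∈ E(G2) ✓
All 13 edges of G1 map to edges of G2, and |E(G1)| = |E(G2)| = 13, so φ is a bijection on edges as well as vertices. Hence G1 ≅ G2.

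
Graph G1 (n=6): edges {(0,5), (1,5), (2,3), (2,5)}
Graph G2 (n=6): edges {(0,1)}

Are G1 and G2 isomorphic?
No, not isomorphic

The graphs are NOT isomorphic.

Connected components of G1: 2 component(s) with vertex sets [[4], [0, 1, 2, 3, 5]], sizes [1, 5].
Connected components of G2: 5 component(s) with vertex sets [[2], [3], [4], [5], [0, 1]], sizes [1, 1, 1, 1, 2].
The number of connected components (and the multiset of component sizes) is an isomorphism invariant — an isomorphism maps each component of G1 bijectively onto a component of G2. Since G1 has 2 component(s) and G2 has 5, they cannot be isomorphic.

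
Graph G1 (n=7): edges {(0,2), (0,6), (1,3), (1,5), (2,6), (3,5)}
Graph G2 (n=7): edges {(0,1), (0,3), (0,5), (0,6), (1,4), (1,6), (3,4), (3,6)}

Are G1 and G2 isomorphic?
No, not isomorphic

The graphs are NOT isomorphic.

Degrees in G1: deg(0)=2, deg(1)=2, deg(2)=2, deg(3)=2, deg(4)=0, deg(5)=2, deg(6)=2.
Sorted degree sequence of G1: [2, 2, 2, 2, 2, 2, 0].
Degrees in G2: deg(0)=4, deg(1)=3, deg(2)=0, deg(3)=3, deg(4)=2, deg(5)=1, deg(6)=3.
Sorted degree sequence of G2: [4, 3, 3, 3, 2, 1, 0].
The (sorted) degree sequence is an isomorphism invariant, so since G1 and G2 have different degree sequences they cannot be isomorphic.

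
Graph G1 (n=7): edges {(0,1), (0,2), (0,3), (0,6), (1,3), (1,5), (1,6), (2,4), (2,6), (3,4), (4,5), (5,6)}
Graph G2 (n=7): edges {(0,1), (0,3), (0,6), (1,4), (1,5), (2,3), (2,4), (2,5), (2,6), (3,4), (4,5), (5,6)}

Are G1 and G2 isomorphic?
Yes, isomorphic

The graphs are isomorphic.
One valid mapping φ: V(G1) → V(G2): 0→2, 1→5, 2→3, 3→6, 4→0, 5→1, 6→4

Verify φ preserves adjacency — for each edge of G1, its image is an edge of G2:
  (0,1) → (φ(0),φ(1)) = (2,5) ∈ E(G2) ✓
  (0,2) → (φ(0),φ(2)) = (2,3) ∈ E(G2) ✓
  (0,3) → (φ(0),φ(3)) = (2,6) ∈ E(G2) ✓
  (0,6) → (φ(0),φ(6)) = (2,4) ∈ E(G2) ✓
  (1,3) → (φ(1),φ(3)) = (5,6) ∈ E(G2) ✓
  (1,5) → (φ(1),φ(5)) = (1,5) ∈ E(G2) ✓
  (1,6) → (φ(1),φ(6)) = (4,5) ∈ E(G2) ✓
  (2,4) → (φ(2),φ(4)) = (0,3) ∈ E(G2) ✓
  (2,6) → (φ(2),φ(6)) = (3,4) ∈ E(G2) ✓
  (3,4) → (φ(3),φ(4)) = (0,6) ∈ E(G2) ✓
  (4,5) → (φ(4),φ(5)) = (0,1) ∈ E(G2) ✓
  (5,6) → (φ(5),φ(6)) = (1,4) ∈ E(G2) ✓
All 12 edges of G1 map to edges of G2, and |E(G1)| = |E(G2)| = 12, so φ is a bijection on edges as well as vertices. Hence G1 ≅ G2.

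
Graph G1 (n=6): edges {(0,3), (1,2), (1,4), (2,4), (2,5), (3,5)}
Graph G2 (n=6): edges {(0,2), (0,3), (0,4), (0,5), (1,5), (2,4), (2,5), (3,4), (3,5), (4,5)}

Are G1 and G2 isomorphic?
No, not isomorphic

The graphs are NOT isomorphic.

Counting triangles (3-cliques): G1 has 1, G2 has 7.
Triangle count is an isomorphism invariant, so differing triangle counts rule out isomorphism.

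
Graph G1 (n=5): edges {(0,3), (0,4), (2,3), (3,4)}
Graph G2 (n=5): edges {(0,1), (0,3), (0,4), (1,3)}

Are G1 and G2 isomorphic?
Yes, isomorphic

The graphs are isomorphic.
One valid mapping φ: V(G1) → V(G2): 0→1, 1→2, 2→4, 3→0, 4→3

Verify φ preserves adjacency — for each edge of G1, its image is an edge of G2:
  (0,3) → (φ(0),φ(3)) = (0,1) ∈ E(G2) ✓
  (0,4) → (φ(0),φ(4)) = (1,3) ∈ E(G2) ✓
  (2,3) → (φ(2),φ(3)) = (0,4) ∈ E(G2) ✓
  (3,4) → (φ(3),φ(4)) = (0,3) ∈ E(G2) ✓
All 4 edges of G1 map to edges of G2, and |E(G1)| = |E(G2)| = 4, so φ is a bijection on edges as well as vertices. Hence G1 ≅ G2.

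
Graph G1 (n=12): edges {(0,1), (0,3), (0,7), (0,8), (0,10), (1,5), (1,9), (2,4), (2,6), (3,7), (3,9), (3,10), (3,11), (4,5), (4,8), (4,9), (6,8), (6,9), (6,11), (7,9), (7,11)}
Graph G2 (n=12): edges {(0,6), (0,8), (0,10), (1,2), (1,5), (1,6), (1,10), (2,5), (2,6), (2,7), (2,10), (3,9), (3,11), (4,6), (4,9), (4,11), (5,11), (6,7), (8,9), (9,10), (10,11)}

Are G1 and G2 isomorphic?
Yes, isomorphic

The graphs are isomorphic.
One valid mapping φ: V(G1) → V(G2): 0→6, 1→0, 2→3, 3→2, 4→9, 5→8, 6→11, 7→1, 8→4, 9→10, 10→7, 11→5

Verify φ preserves adjacency — for each edge of G1, its image is an edge of G2:
  (0,1) → (φ(0),φ(1)) = (0,6) ∈ E(G2) ✓
  (0,3) → (φ(0),φ(3)) = (2,6) ∈ E(G2) ✓
  (0,7) → (φ(0),φ(7)) = (1,6) ∈ E(G2) ✓
  (0,8) → (φ(0),φ(8)) = (4,6) ∈ E(G2) ✓
  (0,10) → (φ(0),φ(10)) = (6,7) ∈ E(G2) ✓
  (1,5) → (φ(1),φ(5)) = (0,8) ∈ E(G2) ✓
  (1,9) → (φ(1),φ(9)) = (0,10) ∈ E(G2) ✓
  (2,4) → (φ(2),φ(4)) = (3,9) ∈ E(G2) ✓
  (2,6) → (φ(2),φ(6)) = (3,11) ∈ E(G2) ✓
  (3,7) → (φ(3),φ(7)) = (1,2) ∈ E(G2) ✓
  (3,9) → (φ(3),φ(9)) = (2,10) ∈ E(G2) ✓
  (3,10) → (φ(3),φ(10)) = (2,7) ∈ E(G2) ✓
  (3,11) → (φ(3),φ(11)) = (2,5) ∈ E(G2) ✓
  (4,5) → (φ(4),φ(5)) = (8,9) ∈ E(G2) ✓
  (4,8) → (φ(4),φ(8)) = (4,9) ∈ E(G2) ✓
  (4,9) → (φ(4),φ(9)) = (9,10) ∈ E(G2) ✓
  (6,8) → (φ(6),φ(8)) = (4,11) ∈ E(G2) ✓
  (6,9) → (φ(6),φ(9)) = (10,11) ∈ E(G2) ✓
  (6,11) → (φ(6),φ(11)) = (5,11) ∈ E(G2) ✓
  (7,9) → (φ(7),φ(9)) = (1,10) ∈ E(G2) ✓
  (7,11) → (φ(7),φ(11)) = (1,5) ∈ E(G2) ✓
All 21 edges of G1 map to edges of G2, and |E(G1)| = |E(G2)| = 21, so φ is a bijection on edges as well as vertices. Hence G1 ≅ G2.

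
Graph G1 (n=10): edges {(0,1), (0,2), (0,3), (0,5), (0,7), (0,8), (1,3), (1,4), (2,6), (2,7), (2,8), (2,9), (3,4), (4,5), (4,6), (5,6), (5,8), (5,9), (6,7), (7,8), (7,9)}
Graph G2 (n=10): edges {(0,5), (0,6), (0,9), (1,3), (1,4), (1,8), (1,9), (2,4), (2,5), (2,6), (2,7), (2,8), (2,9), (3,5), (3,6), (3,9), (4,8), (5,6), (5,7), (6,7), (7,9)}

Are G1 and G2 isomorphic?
Yes, isomorphic

The graphs are isomorphic.
One valid mapping φ: V(G1) → V(G2): 0→2, 1→4, 2→6, 3→8, 4→1, 5→9, 6→3, 7→5, 8→7, 9→0

Verify φ preserves adjacency — for each edge of G1, its image is an edge of G2:
  (0,1) → (φ(0),φ(1)) = (2,4) ∈ E(G2) ✓
  (0,2) → (φ(0),φ(2)) = (2,6) ∈ E(G2) ✓
  (0,3) → (φ(0),φ(3)) = (2,8) ∈ E(G2) ✓
  (0,5) → (φ(0),φ(5)) = (2,9) ∈ E(G2) ✓
  (0,7) → (φ(0),φ(7)) = (2,5) ∈ E(G2) ✓
  (0,8) → (φ(0),φ(8)) = (2,7) ∈ E(G2) ✓
  (1,3) → (φ(1),φ(3)) = (4,8) ∈ E(G2) ✓
  (1,4) → (φ(1),φ(4)) = (1,4) ∈ E(G2) ✓
  (2,6) → (φ(2),φ(6)) = (3,6) ∈ E(G2) ✓
  (2,7) → (φ(2),φ(7)) = (5,6) ∈ E(G2) ✓
  (2,8) → (φ(2),φ(8)) = (6,7) ∈ E(G2) ✓
  (2,9) → (φ(2),φ(9)) = (0,6) ∈ E(G2) ✓
  (3,4) → (φ(3),φ(4)) = (1,8) ∈ E(G2) ✓
  (4,5) → (φ(4),φ(5)) = (1,9) ∈ E(G2) ✓
  (4,6) → (φ(4),φ(6)) = (1,3) ∈ E(G2) ✓
  (5,6) → (φ(5),φ(6)) = (3,9) ∈ E(G2) ✓
  (5,8) → (φ(5),φ(8)) = (7,9) ∈ E(G2) ✓
  (5,9) → (φ(5),φ(9)) = (0,9) ∈ E(G2) ✓
  (6,7) → (φ(6),φ(7)) = (3,5) ∈ E(G2) ✓
  (7,8) → (φ(7),φ(8)) = (5,7) ∈ E(G2) ✓
  (7,9) → (φ(7),φ(9)) = (0,5) ∈ E(G2) ✓
All 21 edges of G1 map to edges of G2, and |E(G1)| = |E(G2)| = 21, so φ is a bijection on edges as well as vertices. Hence G1 ≅ G2.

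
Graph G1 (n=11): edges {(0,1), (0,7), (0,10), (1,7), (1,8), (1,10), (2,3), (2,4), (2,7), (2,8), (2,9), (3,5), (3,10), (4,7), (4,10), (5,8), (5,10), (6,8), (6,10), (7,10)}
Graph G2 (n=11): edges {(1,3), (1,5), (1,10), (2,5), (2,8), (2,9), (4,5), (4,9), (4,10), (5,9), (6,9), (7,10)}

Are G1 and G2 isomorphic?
No, not isomorphic

The graphs are NOT isomorphic.

Connected components of G1: 1 component(s) with vertex sets [[0, 1, 2, 3, 4, 5, 6, 7, 8, 9, 10]], sizes [11].
Connected components of G2: 2 component(s) with vertex sets [[0], [1, 2, 3, 4, 5, 6, 7, 8, 9, 10]], sizes [1, 10].
The number of connected components (and the multiset of component sizes) is an isomorphism invariant — an isomorphism maps each component of G1 bijectively onto a component of G2. Since G1 has 1 component(s) and G2 has 2, they cannot be isomorphic.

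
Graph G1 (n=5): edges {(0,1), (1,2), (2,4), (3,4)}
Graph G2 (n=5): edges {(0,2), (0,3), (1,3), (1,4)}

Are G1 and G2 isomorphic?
Yes, isomorphic

The graphs are isomorphic.
One valid mapping φ: V(G1) → V(G2): 0→4, 1→1, 2→3, 3→2, 4→0

Verify φ preserves adjacency — for each edge of G1, its image is an edge of G2:
  (0,1) → (φ(0),φ(1)) = (1,4) ∈ E(G2) ✓
  (1,2) → (φ(1),φ(2)) = (1,3) ∈ E(G2) ✓
  (2,4) → (φ(2),φ(4)) = (0,3) ∈ E(G2) ✓
  (3,4) → (φ(3),φ(4)) = (0,2) ∈ E(G2) ✓
All 4 edges of G1 map to edges of G2, and |E(G1)| = |E(G2)| = 4, so φ is a bijection on edges as well as vertices. Hence G1 ≅ G2.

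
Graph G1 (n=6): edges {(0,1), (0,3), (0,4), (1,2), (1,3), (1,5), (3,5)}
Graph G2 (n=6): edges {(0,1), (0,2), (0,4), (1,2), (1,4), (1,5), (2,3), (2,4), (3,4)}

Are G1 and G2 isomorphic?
No, not isomorphic

The graphs are NOT isomorphic.

Counting triangles (3-cliques): G1 has 2, G2 has 5.
Triangle count is an isomorphism invariant, so differing triangle counts rule out isomorphism.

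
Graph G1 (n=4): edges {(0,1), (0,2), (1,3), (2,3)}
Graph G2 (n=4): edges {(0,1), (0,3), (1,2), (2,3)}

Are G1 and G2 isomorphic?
Yes, isomorphic

The graphs are isomorphic.
One valid mapping φ: V(G1) → V(G2): 0→0, 1→3, 2→1, 3→2

Verify φ preserves adjacency — for each edge of G1, its image is an edge of G2:
  (0,1) → (φ(0),φ(1)) = (0,3) ∈ E(G2) ✓
  (0,2) → (φ(0),φ(2)) = (0,1) ∈ E(G2) ✓
  (1,3) → (φ(1),φ(3)) = (2,3) ∈ E(G2) ✓
  (2,3) → (φ(2),φ(3)) = (1,2) ∈ E(G2) ✓
All 4 edges of G1 map to edges of G2, and |E(G1)| = |E(G2)| = 4, so φ is a bijection on edges as well as vertices. Hence G1 ≅ G2.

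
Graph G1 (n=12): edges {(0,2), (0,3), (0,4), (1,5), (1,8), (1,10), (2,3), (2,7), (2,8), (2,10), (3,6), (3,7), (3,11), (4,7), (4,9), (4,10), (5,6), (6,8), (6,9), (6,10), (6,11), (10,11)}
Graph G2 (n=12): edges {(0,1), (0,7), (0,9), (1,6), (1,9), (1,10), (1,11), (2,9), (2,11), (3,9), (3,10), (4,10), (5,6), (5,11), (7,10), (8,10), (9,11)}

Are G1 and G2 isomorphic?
No, not isomorphic

The graphs are NOT isomorphic.

Counting triangles (3-cliques): G1 has 4, G2 has 3.
Triangle count is an isomorphism invariant, so differing triangle counts rule out isomorphism.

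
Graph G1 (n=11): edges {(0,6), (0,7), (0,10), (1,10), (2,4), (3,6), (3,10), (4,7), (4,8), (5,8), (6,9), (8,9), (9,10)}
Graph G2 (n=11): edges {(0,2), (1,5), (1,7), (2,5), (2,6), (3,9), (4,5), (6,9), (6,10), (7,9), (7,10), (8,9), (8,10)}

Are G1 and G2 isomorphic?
Yes, isomorphic

The graphs are isomorphic.
One valid mapping φ: V(G1) → V(G2): 0→7, 1→3, 2→4, 3→8, 4→5, 5→0, 6→10, 7→1, 8→2, 9→6, 10→9

Verify φ preserves adjacency — for each edge of G1, its image is an edge of G2:
  (0,6) → (φ(0),φ(6)) = (7,10) ∈ E(G2) ✓
  (0,7) → (φ(0),φ(7)) = (1,7) ∈ E(G2) ✓
  (0,10) → (φ(0),φ(10)) = (7,9) ∈ E(G2) ✓
  (1,10) → (φ(1),φ(10)) = (3,9) ∈ E(G2) ✓
  (2,4) → (φ(2),φ(4)) = (4,5) ∈ E(G2) ✓
  (3,6) → (φ(3),φ(6)) = (8,10) ∈ E(G2) ✓
  (3,10) → (φ(3),φ(10)) = (8,9) ∈ E(G2) ✓
  (4,7) → (φ(4),φ(7)) = (1,5) ∈ E(G2) ✓
  (4,8) → (φ(4),φ(8)) = (2,5) ∈ E(G2) ✓
  (5,8) → (φ(5),φ(8)) = (0,2) ∈ E(G2) ✓
  (6,9) → (φ(6),φ(9)) = (6,10) ∈ E(G2) ✓
  (8,9) → (φ(8),φ(9)) = (2,6) ∈ E(G2) ✓
  (9,10) → (φ(9),φ(10)) = (6,9) ∈ E(G2) ✓
All 13 edges of G1 map to edges of G2, and |E(G1)| = |E(G2)| = 13, so φ is a bijection on edges as well as vertices. Hence G1 ≅ G2.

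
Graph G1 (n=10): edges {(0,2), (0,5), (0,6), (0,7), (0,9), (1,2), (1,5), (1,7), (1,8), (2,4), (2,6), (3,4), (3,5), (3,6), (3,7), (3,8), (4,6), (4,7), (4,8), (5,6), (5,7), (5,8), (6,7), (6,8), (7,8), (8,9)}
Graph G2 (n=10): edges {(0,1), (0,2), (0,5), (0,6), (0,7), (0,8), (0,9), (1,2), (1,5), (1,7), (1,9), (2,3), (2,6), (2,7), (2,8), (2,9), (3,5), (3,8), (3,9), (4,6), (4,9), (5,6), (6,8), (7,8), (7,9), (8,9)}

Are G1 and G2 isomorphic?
Yes, isomorphic

The graphs are isomorphic.
One valid mapping φ: V(G1) → V(G2): 0→6, 1→3, 2→5, 3→7, 4→1, 5→8, 6→0, 7→2, 8→9, 9→4

Verify φ preserves adjacency — for each edge of G1, its image is an edge of G2:
  (0,2) → (φ(0),φ(2)) = (5,6) ∈ E(G2) ✓
  (0,5) → (φ(0),φ(5)) = (6,8) ∈ E(G2) ✓
  (0,6) → (φ(0),φ(6)) = (0,6) ∈ E(G2) ✓
  (0,7) → (φ(0),φ(7)) = (2,6) ∈ E(G2) ✓
  (0,9) → (φ(0),φ(9)) = (4,6) ∈ E(G2) ✓
  (1,2) → (φ(1),φ(2)) = (3,5) ∈ E(G2) ✓
  (1,5) → (φ(1),φ(5)) = (3,8) ∈ E(G2) ✓
  (1,7) → (φ(1),φ(7)) = (2,3) ∈ E(G2) ✓
  (1,8) → (φ(1),φ(8)) = (3,9) ∈ E(G2) ✓
  (2,4) → (φ(2),φ(4)) = (1,5) ∈ E(G2) ✓
  (2,6) → (φ(2),φ(6)) = (0,5) ∈ E(G2) ✓
  (3,4) → (φ(3),φ(4)) = (1,7) ∈ E(G2) ✓
  (3,5) → (φ(3),φ(5)) = (7,8) ∈ E(G2) ✓
  (3,6) → (φ(3),φ(6)) = (0,7) ∈ E(G2) ✓
  (3,7) → (φ(3),φ(7)) = (2,7) ∈ E(G2) ✓
  (3,8) → (φ(3),φ(8)) = (7,9) ∈ E(G2) ✓
  (4,6) → (φ(4),φ(6)) = (0,1) ∈ E(G2) ✓
  (4,7) → (φ(4),φ(7)) = (1,2) ∈ E(G2) ✓
  (4,8) → (φ(4),φ(8)) = (1,9) ∈ E(G2) ✓
  (5,6) → (φ(5),φ(6)) = (0,8) ∈ E(G2) ✓
  (5,7) → (φ(5),φ(7)) = (2,8) ∈ E(G2) ✓
  (5,8) → (φ(5),φ(8)) = (8,9) ∈ E(G2) ✓
  (6,7) → (φ(6),φ(7)) = (0,2) ∈ E(G2) ✓
  (6,8) → (φ(6),φ(8)) = (0,9) ∈ E(G2) ✓
  (7,8) → (φ(7),φ(8)) = (2,9) ∈ E(G2) ✓
  (8,9) → (φ(8),φ(9)) = (4,9) ∈ E(G2) ✓
All 26 edges of G1 map to edges of G2, and |E(G1)| = |E(G2)| = 26, so φ is a bijection on edges as well as vertices. Hence G1 ≅ G2.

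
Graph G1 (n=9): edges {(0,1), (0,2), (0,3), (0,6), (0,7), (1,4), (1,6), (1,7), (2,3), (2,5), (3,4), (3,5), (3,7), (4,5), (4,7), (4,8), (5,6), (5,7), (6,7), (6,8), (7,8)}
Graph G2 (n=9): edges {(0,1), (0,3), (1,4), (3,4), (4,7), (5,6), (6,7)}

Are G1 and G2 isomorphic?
No, not isomorphic

The graphs are NOT isomorphic.

Connected components of G1: 1 component(s) with vertex sets [[0, 1, 2, 3, 4, 5, 6, 7, 8]], sizes [9].
Connected components of G2: 3 component(s) with vertex sets [[2], [8], [0, 1, 3, 4, 5, 6, 7]], sizes [1, 1, 7].
The number of connected components (and the multiset of component sizes) is an isomorphism invariant — an isomorphism maps each component of G1 bijectively onto a component of G2. Since G1 has 1 component(s) and G2 has 3, they cannot be isomorphic.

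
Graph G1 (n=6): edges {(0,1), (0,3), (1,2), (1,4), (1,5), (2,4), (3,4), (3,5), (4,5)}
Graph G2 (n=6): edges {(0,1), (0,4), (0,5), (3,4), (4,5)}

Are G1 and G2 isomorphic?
No, not isomorphic

The graphs are NOT isomorphic.

Degrees in G1: deg(0)=2, deg(1)=4, deg(2)=2, deg(3)=3, deg(4)=4, deg(5)=3.
Sorted degree sequence of G1: [4, 4, 3, 3, 2, 2].
Degrees in G2: deg(0)=3, deg(1)=1, deg(2)=0, deg(3)=1, deg(4)=3, deg(5)=2.
Sorted degree sequence of G2: [3, 3, 2, 1, 1, 0].
The (sorted) degree sequence is an isomorphism invariant, so since G1 and G2 have different degree sequences they cannot be isomorphic.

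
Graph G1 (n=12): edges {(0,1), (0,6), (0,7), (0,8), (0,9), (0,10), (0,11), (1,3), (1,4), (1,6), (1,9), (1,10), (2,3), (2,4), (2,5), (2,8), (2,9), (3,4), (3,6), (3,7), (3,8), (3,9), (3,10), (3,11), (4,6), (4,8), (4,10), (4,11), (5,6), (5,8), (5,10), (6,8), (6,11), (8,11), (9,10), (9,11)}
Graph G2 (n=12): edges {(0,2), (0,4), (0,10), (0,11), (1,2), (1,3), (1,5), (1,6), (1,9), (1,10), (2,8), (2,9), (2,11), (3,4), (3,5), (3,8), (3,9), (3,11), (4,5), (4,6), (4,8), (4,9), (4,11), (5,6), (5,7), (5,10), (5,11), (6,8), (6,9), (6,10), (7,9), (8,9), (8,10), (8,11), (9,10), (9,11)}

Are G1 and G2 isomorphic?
Yes, isomorphic

The graphs are isomorphic.
One valid mapping φ: V(G1) → V(G2): 0→5, 1→6, 2→2, 3→9, 4→8, 5→0, 6→4, 7→7, 8→11, 9→1, 10→10, 11→3

Verify φ preserves adjacency — for each edge of G1, its image is an edge of G2:
  (0,1) → (φ(0),φ(1)) = (5,6) ∈ E(G2) ✓
  (0,6) → (φ(0),φ(6)) = (4,5) ∈ E(G2) ✓
  (0,7) → (φ(0),φ(7)) = (5,7) ∈ E(G2) ✓
  (0,8) → (φ(0),φ(8)) = (5,11) ∈ E(G2) ✓
  (0,9) → (φ(0),φ(9)) = (1,5) ∈ E(G2) ✓
  (0,10) → (φ(0),φ(10)) = (5,10) ∈ E(G2) ✓
  (0,11) → (φ(0),φ(11)) = (3,5) ∈ E(G2) ✓
  (1,3) → (φ(1),φ(3)) = (6,9) ∈ E(G2) ✓
  (1,4) → (φ(1),φ(4)) = (6,8) ∈ E(G2) ✓
  (1,6) → (φ(1),φ(6)) = (4,6) ∈ E(G2) ✓
  (1,9) → (φ(1),φ(9)) = (1,6) ∈ E(G2) ✓
  (1,10) → (φ(1),φ(10)) = (6,10) ∈ E(G2) ✓
  (2,3) → (φ(2),φ(3)) = (2,9) ∈ E(G2) ✓
  (2,4) → (φ(2),φ(4)) = (2,8) ∈ E(G2) ✓
  (2,5) → (φ(2),φ(5)) = (0,2) ∈ E(G2) ✓
  (2,8) → (φ(2),φ(8)) = (2,11) ∈ E(G2) ✓
  (2,9) → (φ(2),φ(9)) = (1,2) ∈ E(G2) ✓
  (3,4) → (φ(3),φ(4)) = (8,9) ∈ E(G2) ✓
  (3,6) → (φ(3),φ(6)) = (4,9) ∈ E(G2) ✓
  (3,7) → (φ(3),φ(7)) = (7,9) ∈ E(G2) ✓
  (3,8) → (φ(3),φ(8)) = (9,11) ∈ E(G2) ✓
  (3,9) → (φ(3),φ(9)) = (1,9) ∈ E(G2) ✓
  (3,10) → (φ(3),φ(10)) = (9,10) ∈ E(G2) ✓
  (3,11) → (φ(3),φ(11)) = (3,9) ∈ E(G2) ✓
  (4,6) → (φ(4),φ(6)) = (4,8) ∈ E(G2) ✓
  (4,8) → (φ(4),φ(8)) = (8,11) ∈ E(G2) ✓
  (4,10) → (φ(4),φ(10)) = (8,10) ∈ E(G2) ✓
  (4,11) → (φ(4),φ(11)) = (3,8) ∈ E(G2) ✓
  (5,6) → (φ(5),φ(6)) = (0,4) ∈ E(G2) ✓
  (5,8) → (φ(5),φ(8)) = (0,11) ∈ E(G2) ✓
  (5,10) → (φ(5),φ(10)) = (0,10) ∈ E(G2) ✓
  (6,8) → (φ(6),φ(8)) = (4,11) ∈ E(G2) ✓
  (6,11) → (φ(6),φ(11)) = (3,4) ∈ E(G2) ✓
  (8,11) → (φ(8),φ(11)) = (3,11) ∈ E(G2) ✓
  (9,10) → (φ(9),φ(10)) = (1,10) ∈ E(G2) ✓
  (9,11) → (φ(9),φ(11)) = (1,3) ∈ E(G2) ✓
All 36 edges of G1 map to edges of G2, and |E(G1)| = |E(G2)| = 36, so φ is a bijection on edges as well as vertices. Hence G1 ≅ G2.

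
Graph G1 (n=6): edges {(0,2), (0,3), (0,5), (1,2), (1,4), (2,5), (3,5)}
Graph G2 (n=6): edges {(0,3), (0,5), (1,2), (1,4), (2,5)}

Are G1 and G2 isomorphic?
No, not isomorphic

The graphs are NOT isomorphic.

Counting edges: G1 has 7 edge(s); G2 has 5 edge(s).
Edge count is an isomorphism invariant (a bijection on vertices induces a bijection on edges), so differing edge counts rule out isomorphism.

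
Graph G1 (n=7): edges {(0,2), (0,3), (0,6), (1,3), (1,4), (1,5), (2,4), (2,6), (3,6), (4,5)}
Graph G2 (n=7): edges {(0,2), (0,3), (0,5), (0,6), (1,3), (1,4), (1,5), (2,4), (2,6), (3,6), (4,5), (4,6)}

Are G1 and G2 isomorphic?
No, not isomorphic

The graphs are NOT isomorphic.

Counting edges: G1 has 10 edge(s); G2 has 12 edge(s).
Edge count is an isomorphism invariant (a bijection on vertices induces a bijection on edges), so differing edge counts rule out isomorphism.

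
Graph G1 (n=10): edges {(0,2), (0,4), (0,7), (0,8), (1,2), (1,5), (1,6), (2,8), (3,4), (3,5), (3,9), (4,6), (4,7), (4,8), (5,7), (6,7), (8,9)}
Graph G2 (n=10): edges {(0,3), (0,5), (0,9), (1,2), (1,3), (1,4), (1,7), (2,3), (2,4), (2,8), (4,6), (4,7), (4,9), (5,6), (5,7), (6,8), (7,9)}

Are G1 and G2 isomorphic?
Yes, isomorphic

The graphs are isomorphic.
One valid mapping φ: V(G1) → V(G2): 0→1, 1→0, 2→3, 3→6, 4→4, 5→5, 6→9, 7→7, 8→2, 9→8

Verify φ preserves adjacency — for each edge of G1, its image is an edge of G2:
  (0,2) → (φ(0),φ(2)) = (1,3) ∈ E(G2) ✓
  (0,4) → (φ(0),φ(4)) = (1,4) ∈ E(G2) ✓
  (0,7) → (φ(0),φ(7)) = (1,7) ∈ E(G2) ✓
  (0,8) → (φ(0),φ(8)) = (1,2) ∈ E(G2) ✓
  (1,2) → (φ(1),φ(2)) = (0,3) ∈ E(G2) ✓
  (1,5) → (φ(1),φ(5)) = (0,5) ∈ E(G2) ✓
  (1,6) → (φ(1),φ(6)) = (0,9) ∈ E(G2) ✓
  (2,8) → (φ(2),φ(8)) = (2,3) ∈ E(G2) ✓
  (3,4) → (φ(3),φ(4)) = (4,6) ∈ E(G2) ✓
  (3,5) → (φ(3),φ(5)) = (5,6) ∈ E(G2) ✓
  (3,9) → (φ(3),φ(9)) = (6,8) ∈ E(G2) ✓
  (4,6) → (φ(4),φ(6)) = (4,9) ∈ E(G2) ✓
  (4,7) → (φ(4),φ(7)) = (4,7) ∈ E(G2) ✓
  (4,8) → (φ(4),φ(8)) = (2,4) ∈ E(G2) ✓
  (5,7) → (φ(5),φ(7)) = (5,7) ∈ E(G2) ✓
  (6,7) → (φ(6),φ(7)) = (7,9) ∈ E(G2) ✓
  (8,9) → (φ(8),φ(9)) = (2,8) ∈ E(G2) ✓
All 17 edges of G1 map to edges of G2, and |E(G1)| = |E(G2)| = 17, so φ is a bijection on edges as well as vertices. Hence G1 ≅ G2.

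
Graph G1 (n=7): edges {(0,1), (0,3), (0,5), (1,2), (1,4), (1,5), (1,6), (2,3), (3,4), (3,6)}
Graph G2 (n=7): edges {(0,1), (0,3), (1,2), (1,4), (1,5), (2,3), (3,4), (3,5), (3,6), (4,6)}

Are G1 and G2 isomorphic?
Yes, isomorphic

The graphs are isomorphic.
One valid mapping φ: V(G1) → V(G2): 0→4, 1→3, 2→2, 3→1, 4→5, 5→6, 6→0

Verify φ preserves adjacency — for each edge of G1, its image is an edge of G2:
  (0,1) → (φ(0),φ(1)) = (3,4) ∈ E(G2) ✓
  (0,3) → (φ(0),φ(3)) = (1,4) ∈ E(G2) ✓
  (0,5) → (φ(0),φ(5)) = (4,6) ∈ E(G2) ✓
  (1,2) → (φ(1),φ(2)) = (2,3) ∈ E(G2) ✓
  (1,4) → (φ(1),φ(4)) = (3,5) ∈ E(G2) ✓
  (1,5) → (φ(1),φ(5)) = (3,6) ∈ E(G2) ✓
  (1,6) → (φ(1),φ(6)) = (0,3) ∈ E(G2) ✓
  (2,3) → (φ(2),φ(3)) = (1,2) ∈ E(G2) ✓
  (3,4) → (φ(3),φ(4)) = (1,5) ∈ E(G2) ✓
  (3,6) → (φ(3),φ(6)) = (0,1) ∈ E(G2) ✓
All 10 edges of G1 map to edges of G2, and |E(G1)| = |E(G2)| = 10, so φ is a bijection on edges as well as vertices. Hence G1 ≅ G2.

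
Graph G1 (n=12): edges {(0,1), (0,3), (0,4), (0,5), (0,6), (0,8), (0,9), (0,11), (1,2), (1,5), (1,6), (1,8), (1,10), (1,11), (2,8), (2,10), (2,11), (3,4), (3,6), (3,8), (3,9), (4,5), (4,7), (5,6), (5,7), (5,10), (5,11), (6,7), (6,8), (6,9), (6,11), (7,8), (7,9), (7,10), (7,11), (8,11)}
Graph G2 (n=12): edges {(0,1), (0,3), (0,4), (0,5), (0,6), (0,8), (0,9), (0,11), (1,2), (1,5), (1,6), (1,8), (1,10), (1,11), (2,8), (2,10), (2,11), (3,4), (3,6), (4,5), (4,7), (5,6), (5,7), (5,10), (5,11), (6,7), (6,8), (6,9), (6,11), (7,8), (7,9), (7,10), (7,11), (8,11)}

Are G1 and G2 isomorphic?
No, not isomorphic

The graphs are NOT isomorphic.

Counting edges: G1 has 36 edge(s); G2 has 34 edge(s).
Edge count is an isomorphism invariant (a bijection on vertices induces a bijection on edges), so differing edge counts rule out isomorphism.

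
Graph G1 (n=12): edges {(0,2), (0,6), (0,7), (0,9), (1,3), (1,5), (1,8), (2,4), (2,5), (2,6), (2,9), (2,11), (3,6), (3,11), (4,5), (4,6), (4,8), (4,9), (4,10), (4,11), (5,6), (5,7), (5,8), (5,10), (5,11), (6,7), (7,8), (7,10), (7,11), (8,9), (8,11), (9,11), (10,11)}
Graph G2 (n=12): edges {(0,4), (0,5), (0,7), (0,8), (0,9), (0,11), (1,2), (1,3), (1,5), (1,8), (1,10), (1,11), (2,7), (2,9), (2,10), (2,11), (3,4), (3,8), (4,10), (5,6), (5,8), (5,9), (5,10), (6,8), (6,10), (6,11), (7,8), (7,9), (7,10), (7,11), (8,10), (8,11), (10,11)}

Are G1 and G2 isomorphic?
Yes, isomorphic

The graphs are isomorphic.
One valid mapping φ: V(G1) → V(G2): 0→9, 1→3, 2→7, 3→4, 4→11, 5→8, 6→0, 7→5, 8→1, 9→2, 10→6, 11→10

Verify φ preserves adjacency — for each edge of G1, its image is an edge of G2:
  (0,2) → (φ(0),φ(2)) = (7,9) ∈ E(G2) ✓
  (0,6) → (φ(0),φ(6)) = (0,9) ∈ E(G2) ✓
  (0,7) → (φ(0),φ(7)) = (5,9) ∈ E(G2) ✓
  (0,9) → (φ(0),φ(9)) = (2,9) ∈ E(G2) ✓
  (1,3) → (φ(1),φ(3)) = (3,4) ∈ E(G2) ✓
  (1,5) → (φ(1),φ(5)) = (3,8) ∈ E(G2) ✓
  (1,8) → (φ(1),φ(8)) = (1,3) ∈ E(G2) ✓
  (2,4) → (φ(2),φ(4)) = (7,11) ∈ E(G2) ✓
  (2,5) → (φ(2),φ(5)) = (7,8) ∈ E(G2) ✓
  (2,6) → (φ(2),φ(6)) = (0,7) ∈ E(G2) ✓
  (2,9) → (φ(2),φ(9)) = (2,7) ∈ E(G2) ✓
  (2,11) → (φ(2),φ(11)) = (7,10) ∈ E(G2) ✓
  (3,6) → (φ(3),φ(6)) = (0,4) ∈ E(G2) ✓
  (3,11) → (φ(3),φ(11)) = (4,10) ∈ E(G2) ✓
  (4,5) → (φ(4),φ(5)) = (8,11) ∈ E(G2) ✓
  (4,6) → (φ(4),φ(6)) = (0,11) ∈ E(G2) ✓
  (4,8) → (φ(4),φ(8)) = (1,11) ∈ E(G2) ✓
  (4,9) → (φ(4),φ(9)) = (2,11) ∈ E(G2) ✓
  (4,10) → (φ(4),φ(10)) = (6,11) ∈ E(G2) ✓
  (4,11) → (φ(4),φ(11)) = (10,11) ∈ E(G2) ✓
  (5,6) → (φ(5),φ(6)) = (0,8) ∈ E(G2) ✓
  (5,7) → (φ(5),φ(7)) = (5,8) ∈ E(G2) ✓
  (5,8) → (φ(5),φ(8)) = (1,8) ∈ E(G2) ✓
  (5,10) → (φ(5),φ(10)) = (6,8) ∈ E(G2) ✓
  (5,11) → (φ(5),φ(11)) = (8,10) ∈ E(G2) ✓
  (6,7) → (φ(6),φ(7)) = (0,5) ∈ E(G2) ✓
  (7,8) → (φ(7),φ(8)) = (1,5) ∈ E(G2) ✓
  (7,10) → (φ(7),φ(10)) = (5,6) ∈ E(G2) ✓
  (7,11) → (φ(7),φ(11)) = (5,10) ∈ E(G2) ✓
  (8,9) → (φ(8),φ(9)) = (1,2) ∈ E(G2) ✓
  (8,11) → (φ(8),φ(11)) = (1,10) ∈ E(G2) ✓
  (9,11) → (φ(9),φ(11)) = (2,10) ∈ E(G2) ✓
  (10,11) → (φ(10),φ(11)) = (6,10) ∈ E(G2) ✓
All 33 edges of G1 map to edges of G2, and |E(G1)| = |E(G2)| = 33, so φ is a bijection on edges as well as vertices. Hence G1 ≅ G2.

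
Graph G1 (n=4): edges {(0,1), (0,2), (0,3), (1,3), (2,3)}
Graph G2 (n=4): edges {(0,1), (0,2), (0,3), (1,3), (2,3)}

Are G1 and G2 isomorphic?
Yes, isomorphic

The graphs are isomorphic.
One valid mapping φ: V(G1) → V(G2): 0→0, 1→1, 2→2, 3→3

Verify φ preserves adjacency — for each edge of G1, its image is an edge of G2:
  (0,1) → (φ(0),φ(1)) = (0,1) ∈ E(G2) ✓
  (0,2) → (φ(0),φ(2)) = (0,2) ∈ E(G2) ✓
  (0,3) → (φ(0),φ(3)) = (0,3) ∈ E(G2) ✓
  (1,3) → (φ(1),φ(3)) = (1,3) ∈ E(G2) ✓
  (2,3) → (φ(2),φ(3)) = (2,3) ∈ E(G2) ✓
All 5 edges of G1 map to edges of G2, and |E(G1)| = |E(G2)| = 5, so φ is a bijection on edges as well as vertices. Hence G1 ≅ G2.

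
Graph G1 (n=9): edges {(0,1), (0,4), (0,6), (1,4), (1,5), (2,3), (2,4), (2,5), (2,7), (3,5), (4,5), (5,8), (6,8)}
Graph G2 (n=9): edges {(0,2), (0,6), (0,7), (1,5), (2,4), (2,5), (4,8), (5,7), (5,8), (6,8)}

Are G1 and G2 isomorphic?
No, not isomorphic

The graphs are NOT isomorphic.

Connected components of G1: 1 component(s) with vertex sets [[0, 1, 2, 3, 4, 5, 6, 7, 8]], sizes [9].
Connected components of G2: 2 component(s) with vertex sets [[3], [0, 1, 2, 4, 5, 6, 7, 8]], sizes [1, 8].
The number of connected components (and the multiset of component sizes) is an isomorphism invariant — an isomorphism maps each component of G1 bijectively onto a component of G2. Since G1 has 1 component(s) and G2 has 2, they cannot be isomorphic.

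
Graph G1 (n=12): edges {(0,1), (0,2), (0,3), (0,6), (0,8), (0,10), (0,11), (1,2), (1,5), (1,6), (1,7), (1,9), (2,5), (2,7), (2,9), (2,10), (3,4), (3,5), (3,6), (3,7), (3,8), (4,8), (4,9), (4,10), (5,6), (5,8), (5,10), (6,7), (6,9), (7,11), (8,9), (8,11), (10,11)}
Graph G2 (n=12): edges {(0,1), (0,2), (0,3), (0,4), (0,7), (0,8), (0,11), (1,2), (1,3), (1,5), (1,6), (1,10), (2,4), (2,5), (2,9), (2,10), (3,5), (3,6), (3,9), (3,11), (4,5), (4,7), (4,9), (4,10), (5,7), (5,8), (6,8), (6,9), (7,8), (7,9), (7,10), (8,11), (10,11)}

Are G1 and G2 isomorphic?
Yes, isomorphic

The graphs are isomorphic.
One valid mapping φ: V(G1) → V(G2): 0→0, 1→4, 2→7, 3→1, 4→6, 5→5, 6→2, 7→10, 8→3, 9→9, 10→8, 11→11

Verify φ preserves adjacency — for each edge of G1, its image is an edge of G2:
  (0,1) → (φ(0),φ(1)) = (0,4) ∈ E(G2) ✓
  (0,2) → (φ(0),φ(2)) = (0,7) ∈ E(G2) ✓
  (0,3) → (φ(0),φ(3)) = (0,1) ∈ E(G2) ✓
  (0,6) → (φ(0),φ(6)) = (0,2) ∈ E(G2) ✓
  (0,8) → (φ(0),φ(8)) = (0,3) ∈ E(G2) ✓
  (0,10) → (φ(0),φ(10)) = (0,8) ∈ E(G2) ✓
  (0,11) → (φ(0),φ(11)) = (0,11) ∈ E(G2) ✓
  (1,2) → (φ(1),φ(2)) = (4,7) ∈ E(G2) ✓
  (1,5) → (φ(1),φ(5)) = (4,5) ∈ E(G2) ✓
  (1,6) → (φ(1),φ(6)) = (2,4) ∈ E(G2) ✓
  (1,7) → (φ(1),φ(7)) = (4,10) ∈ E(G2) ✓
  (1,9) → (φ(1),φ(9)) = (4,9) ∈ E(G2) ✓
  (2,5) → (φ(2),φ(5)) = (5,7) ∈ E(G2) ✓
  (2,7) → (φ(2),φ(7)) = (7,10) ∈ E(G2) ✓
  (2,9) → (φ(2),φ(9)) = (7,9) ∈ E(G2) ✓
  (2,10) → (φ(2),φ(10)) = (7,8) ∈ E(G2) ✓
  (3,4) → (φ(3),φ(4)) = (1,6) ∈ E(G2) ✓
  (3,5) → (φ(3),φ(5)) = (1,5) ∈ E(G2) ✓
  (3,6) → (φ(3),φ(6)) = (1,2) ∈ E(G2) ✓
  (3,7) → (φ(3),φ(7)) = (1,10) ∈ E(G2) ✓
  (3,8) → (φ(3),φ(8)) = (1,3) ∈ E(G2) ✓
  (4,8) → (φ(4),φ(8)) = (3,6) ∈ E(G2) ✓
  (4,9) → (φ(4),φ(9)) = (6,9) ∈ E(G2) ✓
  (4,10) → (φ(4),φ(10)) = (6,8) ∈ E(G2) ✓
  (5,6) → (φ(5),φ(6)) = (2,5) ∈ E(G2) ✓
  (5,8) → (φ(5),φ(8)) = (3,5) ∈ E(G2) ✓
  (5,10) → (φ(5),φ(10)) = (5,8) ∈ E(G2) ✓
  (6,7) → (φ(6),φ(7)) = (2,10) ∈ E(G2) ✓
  (6,9) → (φ(6),φ(9)) = (2,9) ∈ E(G2) ✓
  (7,11) → (φ(7),φ(11)) = (10,11) ∈ E(G2) ✓
  (8,9) → (φ(8),φ(9)) = (3,9) ∈ E(G2) ✓
  (8,11) → (φ(8),φ(11)) = (3,11) ∈ E(G2) ✓
  (10,11) → (φ(10),φ(11)) = (8,11) ∈ E(G2) ✓
All 33 edges of G1 map to edges of G2, and |E(G1)| = |E(G2)| = 33, so φ is a bijection on edges as well as vertices. Hence G1 ≅ G2.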